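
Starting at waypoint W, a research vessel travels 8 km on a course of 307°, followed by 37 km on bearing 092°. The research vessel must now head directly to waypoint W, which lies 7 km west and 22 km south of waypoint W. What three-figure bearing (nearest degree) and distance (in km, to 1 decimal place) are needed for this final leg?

236°, 45.4 km

Leg 1 (307°, 8 km): east 8 sin 307° = -6.39, north 8 cos 307° = 4.81
Leg 2 (092°, 37 km): east 37 sin 92° = 36.98, north 37 cos 92° = -1.29
Current position: (30.59, 3.52). Target: (-7, -22). Remaining: Δeast = -37.59, Δnorth = -25.52.
Bearing = atan2(-37.59, -25.52) mod 360° = 235.82°; distance = √((-37.59)² + (-25.52)²) = 45.435 km.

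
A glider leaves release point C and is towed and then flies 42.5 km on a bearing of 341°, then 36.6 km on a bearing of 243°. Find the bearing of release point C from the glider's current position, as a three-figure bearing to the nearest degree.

117°

Leg 1 (341°, 42.5 km): east 42.5 sin 341° = -13.84, north 42.5 cos 341° = 40.18
Leg 2 (243°, 36.6 km): east 36.6 sin 243° = -32.61, north 36.6 cos 243° = -16.62
Net displacement: -46.45 east, 23.57 north. Direction back to start is (46.45, -23.57): bearing = atan2(46.45, -23.57) mod 360° = 116.90° ≈ 117°.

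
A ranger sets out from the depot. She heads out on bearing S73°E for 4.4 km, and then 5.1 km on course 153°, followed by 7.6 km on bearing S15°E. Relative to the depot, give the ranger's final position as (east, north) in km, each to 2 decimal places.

Leg 1 (S73°E, 4.4 km): east 4.4 sin 107° = 4.21, north 4.4 cos 107° = -1.29
Leg 2 (153°, 5.1 km): east 5.1 sin 153° = 2.32, north 5.1 cos 153° = -4.54
Leg 3 (S15°E, 7.6 km): east 7.6 sin 165° = 1.97, north 7.6 cos 165° = -7.34
Summing: 8.49 km east, -13.17 km north → (8.49, -13.17).

(8.49, -13.17)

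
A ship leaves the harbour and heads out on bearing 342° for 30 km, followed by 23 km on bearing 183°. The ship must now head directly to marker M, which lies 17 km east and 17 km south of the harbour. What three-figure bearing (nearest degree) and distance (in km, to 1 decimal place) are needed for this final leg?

Leg 1 (342°, 30 km): east 30 sin 342° = -9.27, north 30 cos 342° = 28.53
Leg 2 (183°, 23 km): east 23 sin 183° = -1.20, north 23 cos 183° = -22.97
Current position: (-10.47, 5.56). Target: (17, -17). Remaining: Δeast = 27.47, Δnorth = -22.56.
Bearing = atan2(27.47, -22.56) mod 360° = 129.39°; distance = √((27.47)² + (-22.56)²) = 35.552 km.

129°, 35.6 km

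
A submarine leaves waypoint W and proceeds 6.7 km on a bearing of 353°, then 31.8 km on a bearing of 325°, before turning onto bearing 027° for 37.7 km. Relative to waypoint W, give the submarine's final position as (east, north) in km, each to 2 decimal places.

(-1.94, 66.29)

Leg 1 (353°, 6.7 km): east 6.7 sin 353° = -0.82, north 6.7 cos 353° = 6.65
Leg 2 (325°, 31.8 km): east 31.8 sin 325° = -18.24, north 31.8 cos 325° = 26.05
Leg 3 (027°, 37.7 km): east 37.7 sin 27° = 17.12, north 37.7 cos 27° = 33.59
Summing: -1.94 km east, 66.29 km north → (-1.94, 66.29).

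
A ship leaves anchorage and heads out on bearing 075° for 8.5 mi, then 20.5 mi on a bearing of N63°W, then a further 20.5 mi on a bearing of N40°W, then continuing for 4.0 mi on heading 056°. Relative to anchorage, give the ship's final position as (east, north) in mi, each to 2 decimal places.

(-19.92, 29.45)

Leg 1 (075°, 8.5 mi): east 8.5 sin 75° = 8.21, north 8.5 cos 75° = 2.20
Leg 2 (N63°W, 20.5 mi): east 20.5 sin 297° = -18.27, north 20.5 cos 297° = 9.31
Leg 3 (N40°W, 20.5 mi): east 20.5 sin 320° = -13.18, north 20.5 cos 320° = 15.70
Leg 4 (056°, 4.0 mi): east 4.0 sin 56° = 3.32, north 4.0 cos 56° = 2.24
Summing: -19.92 mi east, 29.45 mi north → (-19.92, 29.45).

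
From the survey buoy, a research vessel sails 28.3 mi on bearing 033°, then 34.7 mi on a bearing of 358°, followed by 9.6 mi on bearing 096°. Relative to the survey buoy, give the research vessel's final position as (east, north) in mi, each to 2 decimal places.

(23.75, 57.41)

Leg 1 (033°, 28.3 mi): east 28.3 sin 33° = 15.41, north 28.3 cos 33° = 23.73
Leg 2 (358°, 34.7 mi): east 34.7 sin 358° = -1.21, north 34.7 cos 358° = 34.68
Leg 3 (096°, 9.6 mi): east 9.6 sin 96° = 9.55, north 9.6 cos 96° = -1.00
Summing: 23.75 mi east, 57.41 mi north → (23.75, 57.41).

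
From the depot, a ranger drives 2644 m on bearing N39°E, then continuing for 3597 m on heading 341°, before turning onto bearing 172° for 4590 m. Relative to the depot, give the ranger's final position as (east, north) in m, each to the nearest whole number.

Leg 1 (N39°E, 2644 m): east 2644 sin 39° = 1663.92, north 2644 cos 39° = 2054.77
Leg 2 (341°, 3597 m): east 3597 sin 341° = -1171.07, north 3597 cos 341° = 3401.03
Leg 3 (172°, 4590 m): east 4590 sin 172° = 638.80, north 4590 cos 172° = -4545.33
Summing: 1131.66 m east, 910.47 m north → (1132, 910).

(1132, 910)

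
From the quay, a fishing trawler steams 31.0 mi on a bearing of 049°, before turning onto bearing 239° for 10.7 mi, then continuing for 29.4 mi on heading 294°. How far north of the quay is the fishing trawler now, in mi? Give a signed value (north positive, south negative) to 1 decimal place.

Leg 1 (049°, 31.0 mi): east 31.0 sin 49° = 23.40, north 31.0 cos 49° = 20.34
Leg 2 (239°, 10.7 mi): east 10.7 sin 239° = -9.17, north 10.7 cos 239° = -5.51
Leg 3 (294°, 29.4 mi): east 29.4 sin 294° = -26.86, north 29.4 cos 294° = 11.96
Net north component: 26.78 mi.

26.8 mi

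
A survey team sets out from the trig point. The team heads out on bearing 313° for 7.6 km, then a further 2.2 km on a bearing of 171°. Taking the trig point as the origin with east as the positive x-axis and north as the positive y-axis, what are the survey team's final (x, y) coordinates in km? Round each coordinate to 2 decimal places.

(-5.21, 3.01)

Leg 1 (313°, 7.6 km): east 7.6 sin 313° = -5.56, north 7.6 cos 313° = 5.18
Leg 2 (171°, 2.2 km): east 2.2 sin 171° = 0.34, north 2.2 cos 171° = -2.17
Summing: -5.21 km east, 3.01 km north → (-5.21, 3.01).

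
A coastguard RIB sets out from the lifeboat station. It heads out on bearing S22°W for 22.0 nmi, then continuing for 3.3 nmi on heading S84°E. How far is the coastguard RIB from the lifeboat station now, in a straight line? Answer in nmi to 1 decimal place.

21.3 nmi

Leg 1 (S22°W, 22.0 nmi): east 22.0 sin 202° = -8.24, north 22.0 cos 202° = -20.40
Leg 2 (S84°E, 3.3 nmi): east 3.3 sin 96° = 3.28, north 3.3 cos 96° = -0.34
Net: -4.96 east, -20.74 north. Distance = √((-4.96)² + (-20.74)²) = 21.328 nmi.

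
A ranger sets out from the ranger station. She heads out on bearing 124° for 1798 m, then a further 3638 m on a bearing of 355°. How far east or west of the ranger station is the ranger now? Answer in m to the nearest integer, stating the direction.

1174 m east

Leg 1 (124°, 1798 m): east 1798 sin 124° = 1490.61, north 1798 cos 124° = -1005.43
Leg 2 (355°, 3638 m): east 3638 sin 355° = -317.07, north 3638 cos 355° = 3624.16
Net east component: 1173.54 m.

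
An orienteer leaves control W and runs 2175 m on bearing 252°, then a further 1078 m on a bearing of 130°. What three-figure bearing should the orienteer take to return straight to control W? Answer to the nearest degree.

Leg 1 (252°, 2175 m): east 2175 sin 252° = -2068.55, north 2175 cos 252° = -672.11
Leg 2 (130°, 1078 m): east 1078 sin 130° = 825.80, north 1078 cos 130° = -692.93
Net displacement: -1242.75 east, -1365.04 north. Direction back to start is (1242.75, 1365.04): bearing = atan2(1242.75, 1365.04) mod 360° = 42.32° ≈ 042°.

042°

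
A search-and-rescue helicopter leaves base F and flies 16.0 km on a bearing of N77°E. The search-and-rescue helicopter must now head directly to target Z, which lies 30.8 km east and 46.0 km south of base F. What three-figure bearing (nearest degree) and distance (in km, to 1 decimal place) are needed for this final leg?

163°, 51.9 km

Leg 1 (N77°E, 16.0 km): east 16.0 sin 77° = 15.59, north 16.0 cos 77° = 3.60
Current position: (15.59, 3.60). Target: (30.8, -46.0). Remaining: Δeast = 15.21, Δnorth = -49.60.
Bearing = atan2(15.21, -49.60) mod 360° = 162.95°; distance = √((15.21)² + (-49.60)²) = 51.879 km.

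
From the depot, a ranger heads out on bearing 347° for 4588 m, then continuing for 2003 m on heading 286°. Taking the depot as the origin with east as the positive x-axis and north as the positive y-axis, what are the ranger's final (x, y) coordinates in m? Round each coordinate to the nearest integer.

Leg 1 (347°, 4588 m): east 4588 sin 347° = -1032.08, north 4588 cos 347° = 4470.41
Leg 2 (286°, 2003 m): east 2003 sin 286° = -1925.41, north 2003 cos 286° = 552.10
Summing: -2957.48 m east, 5022.51 m north → (-2957, 5023).

(-2957, 5023)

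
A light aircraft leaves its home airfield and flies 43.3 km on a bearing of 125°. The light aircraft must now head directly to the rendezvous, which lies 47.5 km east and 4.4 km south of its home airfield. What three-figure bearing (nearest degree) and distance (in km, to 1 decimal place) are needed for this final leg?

030°, 23.7 km

Leg 1 (125°, 43.3 km): east 43.3 sin 125° = 35.47, north 43.3 cos 125° = -24.84
Current position: (35.47, -24.84). Target: (47.5, -4.4). Remaining: Δeast = 12.03, Δnorth = 20.44.
Bearing = atan2(12.03, 20.44) mod 360° = 30.49°; distance = √((12.03)² + (20.44)²) = 23.714 km.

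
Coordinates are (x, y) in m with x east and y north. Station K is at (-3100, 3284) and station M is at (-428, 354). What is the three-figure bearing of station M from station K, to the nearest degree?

138°

Δeast = -428 − -3100 = 2672.00; Δnorth = 354 − 3284 = -2930.00.
Bearing = atan2(Δeast, Δnorth) mod 360° = 137.64° ≈ 138°.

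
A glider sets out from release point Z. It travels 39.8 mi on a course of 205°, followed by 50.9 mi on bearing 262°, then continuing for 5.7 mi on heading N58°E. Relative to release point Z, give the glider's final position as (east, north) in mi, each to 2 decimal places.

(-62.39, -40.13)

Leg 1 (205°, 39.8 mi): east 39.8 sin 205° = -16.82, north 39.8 cos 205° = -36.07
Leg 2 (262°, 50.9 mi): east 50.9 sin 262° = -50.40, north 50.9 cos 262° = -7.08
Leg 3 (N58°E, 5.7 mi): east 5.7 sin 58° = 4.83, north 5.7 cos 58° = 3.02
Summing: -62.39 mi east, -40.13 mi north → (-62.39, -40.13).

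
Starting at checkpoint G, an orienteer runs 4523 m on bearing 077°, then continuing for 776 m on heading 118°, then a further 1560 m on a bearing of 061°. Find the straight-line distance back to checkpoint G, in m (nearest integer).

Leg 1 (077°, 4523 m): east 4523 sin 77° = 4407.08, north 4523 cos 77° = 1017.45
Leg 2 (118°, 776 m): east 776 sin 118° = 685.17, north 776 cos 118° = -364.31
Leg 3 (061°, 1560 m): east 1560 sin 61° = 1364.41, north 1560 cos 61° = 756.30
Net: 6456.65 east, 1409.45 north. Distance = √((6456.65)² + (1409.45)²) = 6608.696 m.

6609 m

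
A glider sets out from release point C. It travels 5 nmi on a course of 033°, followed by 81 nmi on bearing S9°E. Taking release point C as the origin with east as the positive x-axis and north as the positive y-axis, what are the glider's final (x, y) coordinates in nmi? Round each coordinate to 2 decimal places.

(15.39, -75.81)

Leg 1 (033°, 5 nmi): east 5 sin 33° = 2.72, north 5 cos 33° = 4.19
Leg 2 (S9°E, 81 nmi): east 81 sin 171° = 12.67, north 81 cos 171° = -80.00
Summing: 15.39 nmi east, -75.81 nmi north → (15.39, -75.81).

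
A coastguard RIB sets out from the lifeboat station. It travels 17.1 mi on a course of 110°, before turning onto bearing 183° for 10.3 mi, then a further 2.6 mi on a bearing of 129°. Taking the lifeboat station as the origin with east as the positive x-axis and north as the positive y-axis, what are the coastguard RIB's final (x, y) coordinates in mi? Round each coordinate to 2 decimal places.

Leg 1 (110°, 17.1 mi): east 17.1 sin 110° = 16.07, north 17.1 cos 110° = -5.85
Leg 2 (183°, 10.3 mi): east 10.3 sin 183° = -0.54, north 10.3 cos 183° = -10.29
Leg 3 (129°, 2.6 mi): east 2.6 sin 129° = 2.02, north 2.6 cos 129° = -1.64
Summing: 17.55 mi east, -17.77 mi north → (17.55, -17.77).

(17.55, -17.77)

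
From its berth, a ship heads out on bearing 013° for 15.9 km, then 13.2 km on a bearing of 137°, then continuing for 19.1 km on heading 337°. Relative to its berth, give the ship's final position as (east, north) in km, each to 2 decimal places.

(5.12, 23.42)

Leg 1 (013°, 15.9 km): east 15.9 sin 13° = 3.58, north 15.9 cos 13° = 15.49
Leg 2 (137°, 13.2 km): east 13.2 sin 137° = 9.00, north 13.2 cos 137° = -9.65
Leg 3 (337°, 19.1 km): east 19.1 sin 337° = -7.46, north 19.1 cos 337° = 17.58
Summing: 5.12 km east, 23.42 km north → (5.12, 23.42).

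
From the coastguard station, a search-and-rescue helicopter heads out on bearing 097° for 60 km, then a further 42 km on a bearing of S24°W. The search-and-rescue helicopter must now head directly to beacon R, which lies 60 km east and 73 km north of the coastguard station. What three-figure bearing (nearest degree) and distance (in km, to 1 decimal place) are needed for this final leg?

Leg 1 (097°, 60 km): east 60 sin 97° = 59.55, north 60 cos 97° = -7.31
Leg 2 (S24°W, 42 km): east 42 sin 204° = -17.08, north 42 cos 204° = -38.37
Current position: (42.47, -45.68). Target: (60, 73). Remaining: Δeast = 17.53, Δnorth = 118.68.
Bearing = atan2(17.53, 118.68) mod 360° = 8.40°; distance = √((17.53)² + (118.68)²) = 119.969 km.

008°, 120.0 km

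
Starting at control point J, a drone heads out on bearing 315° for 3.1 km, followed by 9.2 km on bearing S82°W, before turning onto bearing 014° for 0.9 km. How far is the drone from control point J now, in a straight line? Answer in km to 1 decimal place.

11.2 km

Leg 1 (315°, 3.1 km): east 3.1 sin 315° = -2.19, north 3.1 cos 315° = 2.19
Leg 2 (S82°W, 9.2 km): east 9.2 sin 262° = -9.11, north 9.2 cos 262° = -1.28
Leg 3 (014°, 0.9 km): east 0.9 sin 14° = 0.22, north 0.9 cos 14° = 0.87
Net: -11.08 east, 1.78 north. Distance = √((-11.08)² + (1.78)²) = 11.228 km.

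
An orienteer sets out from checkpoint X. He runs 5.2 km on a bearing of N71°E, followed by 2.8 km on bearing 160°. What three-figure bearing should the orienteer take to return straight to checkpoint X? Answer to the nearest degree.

279°

Leg 1 (N71°E, 5.2 km): east 5.2 sin 71° = 4.92, north 5.2 cos 71° = 1.69
Leg 2 (160°, 2.8 km): east 2.8 sin 160° = 0.96, north 2.8 cos 160° = -2.63
Net displacement: 5.87 east, -0.94 north. Direction back to start is (-5.87, 0.94): bearing = atan2(-5.87, 0.94) mod 360° = 279.07° ≈ 279°.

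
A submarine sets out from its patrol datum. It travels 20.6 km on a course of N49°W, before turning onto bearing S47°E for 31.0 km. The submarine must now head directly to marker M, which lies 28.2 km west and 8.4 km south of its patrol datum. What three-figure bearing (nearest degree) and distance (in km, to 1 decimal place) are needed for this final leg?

269°, 35.3 km

Leg 1 (N49°W, 20.6 km): east 20.6 sin 311° = -15.55, north 20.6 cos 311° = 13.51
Leg 2 (S47°E, 31.0 km): east 31.0 sin 133° = 22.67, north 31.0 cos 133° = -21.14
Current position: (7.12, -7.63). Target: (-28.2, -8.4). Remaining: Δeast = -35.32, Δnorth = -0.77.
Bearing = atan2(-35.32, -0.77) mod 360° = 268.75°; distance = √((-35.32)² + (-0.77)²) = 35.333 km.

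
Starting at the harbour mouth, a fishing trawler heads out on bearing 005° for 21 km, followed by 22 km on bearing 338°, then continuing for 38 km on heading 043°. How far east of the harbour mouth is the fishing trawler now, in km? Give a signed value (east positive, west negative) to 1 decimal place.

19.5 km

Leg 1 (005°, 21 km): east 21 sin 5° = 1.83, north 21 cos 5° = 20.92
Leg 2 (338°, 22 km): east 22 sin 338° = -8.24, north 22 cos 338° = 20.40
Leg 3 (043°, 38 km): east 38 sin 43° = 25.92, north 38 cos 43° = 27.79
Net east component: 19.50 km.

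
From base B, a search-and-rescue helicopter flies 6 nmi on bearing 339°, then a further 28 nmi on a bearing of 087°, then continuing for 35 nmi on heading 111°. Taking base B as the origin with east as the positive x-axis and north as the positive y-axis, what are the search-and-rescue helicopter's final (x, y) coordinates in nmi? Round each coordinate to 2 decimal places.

Leg 1 (339°, 6 nmi): east 6 sin 339° = -2.15, north 6 cos 339° = 5.60
Leg 2 (087°, 28 nmi): east 28 sin 87° = 27.96, north 28 cos 87° = 1.47
Leg 3 (111°, 35 nmi): east 35 sin 111° = 32.68, north 35 cos 111° = -12.54
Summing: 58.49 nmi east, -5.48 nmi north → (58.49, -5.48).

(58.49, -5.48)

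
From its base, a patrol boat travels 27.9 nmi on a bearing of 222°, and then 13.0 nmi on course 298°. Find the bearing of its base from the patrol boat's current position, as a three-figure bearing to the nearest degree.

064°

Leg 1 (222°, 27.9 nmi): east 27.9 sin 222° = -18.67, north 27.9 cos 222° = -20.73
Leg 2 (298°, 13.0 nmi): east 13.0 sin 298° = -11.48, north 13.0 cos 298° = 6.10
Net displacement: -30.15 east, -14.63 north. Direction back to start is (30.15, 14.63): bearing = atan2(30.15, 14.63) mod 360° = 64.11° ≈ 064°.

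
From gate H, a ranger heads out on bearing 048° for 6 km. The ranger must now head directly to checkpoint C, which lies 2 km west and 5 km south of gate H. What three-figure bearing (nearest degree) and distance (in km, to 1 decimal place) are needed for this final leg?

Leg 1 (048°, 6 km): east 6 sin 48° = 4.46, north 6 cos 48° = 4.01
Current position: (4.46, 4.01). Target: (-2, -5). Remaining: Δeast = -6.46, Δnorth = -9.01.
Bearing = atan2(-6.46, -9.01) mod 360° = 215.62°; distance = √((-6.46)² + (-9.01)²) = 11.090 km.

216°, 11.1 km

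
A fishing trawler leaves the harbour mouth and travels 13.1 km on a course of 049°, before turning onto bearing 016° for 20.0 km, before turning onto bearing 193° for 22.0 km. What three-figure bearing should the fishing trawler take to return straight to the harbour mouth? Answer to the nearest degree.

Leg 1 (049°, 13.1 km): east 13.1 sin 49° = 9.89, north 13.1 cos 49° = 8.59
Leg 2 (016°, 20.0 km): east 20.0 sin 16° = 5.51, north 20.0 cos 16° = 19.23
Leg 3 (193°, 22.0 km): east 22.0 sin 193° = -4.95, north 22.0 cos 193° = -21.44
Net displacement: 10.45 east, 6.38 north. Direction back to start is (-10.45, -6.38): bearing = atan2(-10.45, -6.38) mod 360° = 238.58° ≈ 239°.

239°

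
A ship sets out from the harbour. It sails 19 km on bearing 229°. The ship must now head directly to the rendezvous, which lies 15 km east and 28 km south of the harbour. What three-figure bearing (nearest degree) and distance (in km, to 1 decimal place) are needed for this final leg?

Leg 1 (229°, 19 km): east 19 sin 229° = -14.34, north 19 cos 229° = -12.47
Current position: (-14.34, -12.47). Target: (15, -28). Remaining: Δeast = 29.34, Δnorth = -15.53.
Bearing = atan2(29.34, -15.53) mod 360° = 117.90°; distance = √((29.34)² + (-15.53)²) = 33.198 km.

118°, 33.2 km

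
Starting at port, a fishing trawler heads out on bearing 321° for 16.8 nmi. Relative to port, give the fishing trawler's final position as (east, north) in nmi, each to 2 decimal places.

Leg 1 (321°, 16.8 nmi): east 16.8 sin 321° = -10.57, north 16.8 cos 321° = 13.06
Summing: -10.57 nmi east, 13.06 nmi north → (-10.57, 13.06).

(-10.57, 13.06)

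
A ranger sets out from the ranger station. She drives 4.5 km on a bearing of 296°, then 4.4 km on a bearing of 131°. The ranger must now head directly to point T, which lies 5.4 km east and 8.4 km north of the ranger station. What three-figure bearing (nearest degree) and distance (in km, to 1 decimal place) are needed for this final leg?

Leg 1 (296°, 4.5 km): east 4.5 sin 296° = -4.04, north 4.5 cos 296° = 1.97
Leg 2 (131°, 4.4 km): east 4.4 sin 131° = 3.32, north 4.4 cos 131° = -2.89
Current position: (-0.72, -0.91). Target: (5.4, 8.4). Remaining: Δeast = 6.12, Δnorth = 9.31.
Bearing = atan2(6.12, 9.31) mod 360° = 33.32°; distance = √((6.12)² + (9.31)²) = 11.147 km.

033°, 11.1 km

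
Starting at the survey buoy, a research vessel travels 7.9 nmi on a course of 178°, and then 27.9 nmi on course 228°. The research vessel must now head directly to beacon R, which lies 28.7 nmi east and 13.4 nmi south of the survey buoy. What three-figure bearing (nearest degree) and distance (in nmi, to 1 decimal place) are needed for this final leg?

Leg 1 (178°, 7.9 nmi): east 7.9 sin 178° = 0.28, north 7.9 cos 178° = -7.90
Leg 2 (228°, 27.9 nmi): east 27.9 sin 228° = -20.73, north 27.9 cos 228° = -18.67
Current position: (-20.46, -26.56). Target: (28.7, -13.4). Remaining: Δeast = 49.16, Δnorth = 13.16.
Bearing = atan2(49.16, 13.16) mod 360° = 75.01°; distance = √((49.16)² + (13.16)²) = 50.890 nmi.

075°, 50.9 nmi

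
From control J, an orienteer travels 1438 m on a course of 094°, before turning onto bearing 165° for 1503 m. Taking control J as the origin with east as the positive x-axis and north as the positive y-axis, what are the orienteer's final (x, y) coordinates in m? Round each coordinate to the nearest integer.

Leg 1 (094°, 1438 m): east 1438 sin 94° = 1434.50, north 1438 cos 94° = -100.31
Leg 2 (165°, 1503 m): east 1503 sin 165° = 389.01, north 1503 cos 165° = -1451.79
Summing: 1823.50 m east, -1552.10 m north → (1824, -1552).

(1824, -1552)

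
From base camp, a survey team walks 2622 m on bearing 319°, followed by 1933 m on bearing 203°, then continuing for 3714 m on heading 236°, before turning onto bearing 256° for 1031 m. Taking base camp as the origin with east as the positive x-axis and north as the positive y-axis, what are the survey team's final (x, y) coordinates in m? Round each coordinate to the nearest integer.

(-6555, -2127)

Leg 1 (319°, 2622 m): east 2622 sin 319° = -1720.19, north 2622 cos 319° = 1978.85
Leg 2 (203°, 1933 m): east 1933 sin 203° = -755.28, north 1933 cos 203° = -1779.34
Leg 3 (236°, 3714 m): east 3714 sin 236° = -3079.05, north 3714 cos 236° = -2076.84
Leg 4 (256°, 1031 m): east 1031 sin 256° = -1000.37, north 1031 cos 256° = -249.42
Summing: -6554.89 m east, -2126.75 m north → (-6555, -2127).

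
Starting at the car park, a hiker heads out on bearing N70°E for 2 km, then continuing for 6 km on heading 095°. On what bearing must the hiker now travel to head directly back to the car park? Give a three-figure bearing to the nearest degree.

269°

Leg 1 (N70°E, 2 km): east 2 sin 70° = 1.88, north 2 cos 70° = 0.68
Leg 2 (095°, 6 km): east 6 sin 95° = 5.98, north 6 cos 95° = -0.52
Net displacement: 7.86 east, 0.16 north. Direction back to start is (-7.86, -0.16): bearing = atan2(-7.86, -0.16) mod 360° = 268.83° ≈ 269°.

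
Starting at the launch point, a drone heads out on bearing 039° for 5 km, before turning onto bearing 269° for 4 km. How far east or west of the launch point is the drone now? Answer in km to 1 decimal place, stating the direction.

0.9 km west

Leg 1 (039°, 5 km): east 5 sin 39° = 3.15, north 5 cos 39° = 3.89
Leg 2 (269°, 4 km): east 4 sin 269° = -4.00, north 4 cos 269° = -0.07
Net east component: -0.85 km.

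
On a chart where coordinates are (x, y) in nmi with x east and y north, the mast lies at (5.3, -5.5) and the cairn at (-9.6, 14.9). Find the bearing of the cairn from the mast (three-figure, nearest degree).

Δeast = -9.6 − 5.3 = -14.90; Δnorth = 14.9 − -5.5 = 20.40.
Bearing = atan2(Δeast, Δnorth) mod 360° = 323.86° ≈ 324°.

324°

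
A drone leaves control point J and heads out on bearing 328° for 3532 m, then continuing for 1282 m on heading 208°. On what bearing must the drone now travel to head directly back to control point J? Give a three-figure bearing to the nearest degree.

Leg 1 (328°, 3532 m): east 3532 sin 328° = -1871.67, north 3532 cos 328° = 2995.31
Leg 2 (208°, 1282 m): east 1282 sin 208° = -601.86, north 1282 cos 208° = -1131.94
Net displacement: -2473.54 east, 1863.37 north. Direction back to start is (2473.54, -1863.37): bearing = atan2(2473.54, -1863.37) mod 360° = 126.99° ≈ 127°.

127°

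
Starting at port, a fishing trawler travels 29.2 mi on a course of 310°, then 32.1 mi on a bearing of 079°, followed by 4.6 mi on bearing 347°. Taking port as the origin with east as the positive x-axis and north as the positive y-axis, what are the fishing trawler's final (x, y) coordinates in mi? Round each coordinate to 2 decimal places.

Leg 1 (310°, 29.2 mi): east 29.2 sin 310° = -22.37, north 29.2 cos 310° = 18.77
Leg 2 (079°, 32.1 mi): east 32.1 sin 79° = 31.51, north 32.1 cos 79° = 6.12
Leg 3 (347°, 4.6 mi): east 4.6 sin 347° = -1.03, north 4.6 cos 347° = 4.48
Summing: 8.11 mi east, 29.38 mi north → (8.11, 29.38).

(8.11, 29.38)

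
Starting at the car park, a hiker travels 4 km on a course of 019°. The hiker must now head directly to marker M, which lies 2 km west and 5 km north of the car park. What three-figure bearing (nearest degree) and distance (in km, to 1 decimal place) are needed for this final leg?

290°, 3.5 km

Leg 1 (019°, 4 km): east 4 sin 19° = 1.30, north 4 cos 19° = 3.78
Current position: (1.30, 3.78). Target: (-2, 5). Remaining: Δeast = -3.30, Δnorth = 1.22.
Bearing = atan2(-3.30, 1.22) mod 360° = 290.24°; distance = √((-3.30)² + (1.22)²) = 3.520 km.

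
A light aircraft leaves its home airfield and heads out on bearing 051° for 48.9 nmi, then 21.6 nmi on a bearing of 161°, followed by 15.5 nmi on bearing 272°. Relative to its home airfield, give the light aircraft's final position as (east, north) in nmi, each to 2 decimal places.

Leg 1 (051°, 48.9 nmi): east 48.9 sin 51° = 38.00, north 48.9 cos 51° = 30.77
Leg 2 (161°, 21.6 nmi): east 21.6 sin 161° = 7.03, north 21.6 cos 161° = -20.42
Leg 3 (272°, 15.5 nmi): east 15.5 sin 272° = -15.49, north 15.5 cos 272° = 0.54
Summing: 29.54 nmi east, 10.89 nmi north → (29.54, 10.89).

(29.54, 10.89)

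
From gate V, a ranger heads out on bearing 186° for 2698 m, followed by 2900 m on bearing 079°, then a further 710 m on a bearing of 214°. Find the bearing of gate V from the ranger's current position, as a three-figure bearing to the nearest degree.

321°

Leg 1 (186°, 2698 m): east 2698 sin 186° = -282.02, north 2698 cos 186° = -2683.22
Leg 2 (079°, 2900 m): east 2900 sin 79° = 2846.72, north 2900 cos 79° = 553.35
Leg 3 (214°, 710 m): east 710 sin 214° = -397.03, north 710 cos 214° = -588.62
Net displacement: 2167.67 east, -2718.49 north. Direction back to start is (-2167.67, 2718.49): bearing = atan2(-2167.67, 2718.49) mod 360° = 321.43° ≈ 321°.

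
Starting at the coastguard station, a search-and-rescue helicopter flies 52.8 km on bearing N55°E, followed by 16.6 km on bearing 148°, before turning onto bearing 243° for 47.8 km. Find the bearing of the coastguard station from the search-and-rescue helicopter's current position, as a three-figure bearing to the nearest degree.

Leg 1 (N55°E, 52.8 km): east 52.8 sin 55° = 43.25, north 52.8 cos 55° = 30.28
Leg 2 (148°, 16.6 km): east 16.6 sin 148° = 8.80, north 16.6 cos 148° = -14.08
Leg 3 (243°, 47.8 km): east 47.8 sin 243° = -42.59, north 47.8 cos 243° = -21.70
Net displacement: 9.46 east, -5.49 north. Direction back to start is (-9.46, 5.49): bearing = atan2(-9.46, 5.49) mod 360° = 300.15° ≈ 300°.

300°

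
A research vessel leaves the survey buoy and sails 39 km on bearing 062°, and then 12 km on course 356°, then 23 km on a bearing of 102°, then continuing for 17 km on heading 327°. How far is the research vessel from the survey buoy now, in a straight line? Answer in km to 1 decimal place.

61.4 km

Leg 1 (062°, 39 km): east 39 sin 62° = 34.43, north 39 cos 62° = 18.31
Leg 2 (356°, 12 km): east 12 sin 356° = -0.84, north 12 cos 356° = 11.97
Leg 3 (102°, 23 km): east 23 sin 102° = 22.50, north 23 cos 102° = -4.78
Leg 4 (327°, 17 km): east 17 sin 327° = -9.26, north 17 cos 327° = 14.26
Net: 46.84 east, 39.76 north. Distance = √((46.84)² + (39.76)²) = 61.434 km.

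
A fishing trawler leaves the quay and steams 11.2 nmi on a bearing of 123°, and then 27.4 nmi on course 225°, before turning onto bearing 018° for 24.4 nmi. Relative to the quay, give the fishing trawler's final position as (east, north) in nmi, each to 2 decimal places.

Leg 1 (123°, 11.2 nmi): east 11.2 sin 123° = 9.39, north 11.2 cos 123° = -6.10
Leg 2 (225°, 27.4 nmi): east 27.4 sin 225° = -19.37, north 27.4 cos 225° = -19.37
Leg 3 (018°, 24.4 nmi): east 24.4 sin 18° = 7.54, north 24.4 cos 18° = 23.21
Summing: -2.44 nmi east, -2.27 nmi north → (-2.44, -2.27).

(-2.44, -2.27)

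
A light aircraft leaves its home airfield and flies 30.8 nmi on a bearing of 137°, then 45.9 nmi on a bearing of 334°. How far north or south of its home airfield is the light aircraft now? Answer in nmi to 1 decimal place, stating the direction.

Leg 1 (137°, 30.8 nmi): east 30.8 sin 137° = 21.01, north 30.8 cos 137° = -22.53
Leg 2 (334°, 45.9 nmi): east 45.9 sin 334° = -20.12, north 45.9 cos 334° = 41.25
Net north component: 18.73 nmi.

18.7 nmi north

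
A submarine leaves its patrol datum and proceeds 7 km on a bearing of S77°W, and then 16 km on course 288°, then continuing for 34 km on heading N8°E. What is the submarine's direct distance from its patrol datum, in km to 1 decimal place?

40.9 km

Leg 1 (S77°W, 7 km): east 7 sin 257° = -6.82, north 7 cos 257° = -1.57
Leg 2 (288°, 16 km): east 16 sin 288° = -15.22, north 16 cos 288° = 4.94
Leg 3 (N8°E, 34 km): east 34 sin 8° = 4.73, north 34 cos 8° = 33.67
Net: -17.31 east, 37.04 north. Distance = √((-17.31)² + (37.04)²) = 40.882 km.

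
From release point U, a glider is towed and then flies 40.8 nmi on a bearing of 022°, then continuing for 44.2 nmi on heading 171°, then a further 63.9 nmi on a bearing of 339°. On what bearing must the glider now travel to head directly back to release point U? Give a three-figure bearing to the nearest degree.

Leg 1 (022°, 40.8 nmi): east 40.8 sin 22° = 15.28, north 40.8 cos 22° = 37.83
Leg 2 (171°, 44.2 nmi): east 44.2 sin 171° = 6.91, north 44.2 cos 171° = -43.66
Leg 3 (339°, 63.9 nmi): east 63.9 sin 339° = -22.90, north 63.9 cos 339° = 59.66
Net displacement: -0.70 east, 53.83 north. Direction back to start is (0.70, -53.83): bearing = atan2(0.70, -53.83) mod 360° = 179.25° ≈ 179°.

179°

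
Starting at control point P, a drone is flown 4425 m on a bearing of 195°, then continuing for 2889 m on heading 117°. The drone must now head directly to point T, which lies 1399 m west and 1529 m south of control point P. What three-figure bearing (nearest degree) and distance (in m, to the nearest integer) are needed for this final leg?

325°, 4945 m

Leg 1 (195°, 4425 m): east 4425 sin 195° = -1145.27, north 4425 cos 195° = -4274.22
Leg 2 (117°, 2889 m): east 2889 sin 117° = 2574.12, north 2889 cos 117° = -1311.58
Current position: (1428.84, -5585.80). Target: (-1399, -1529). Remaining: Δeast = -2827.84, Δnorth = 4056.80.
Bearing = atan2(-2827.84, 4056.80) mod 360° = 325.12°; distance = √((-2827.84)² + (4056.80)²) = 4945.132 m.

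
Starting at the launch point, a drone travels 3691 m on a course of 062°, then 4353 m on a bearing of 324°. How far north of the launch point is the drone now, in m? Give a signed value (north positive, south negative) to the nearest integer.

5254 m

Leg 1 (062°, 3691 m): east 3691 sin 62° = 3258.96, north 3691 cos 62° = 1732.82
Leg 2 (324°, 4353 m): east 4353 sin 324° = -2558.63, north 4353 cos 324° = 3521.65
Net north component: 5254.47 m.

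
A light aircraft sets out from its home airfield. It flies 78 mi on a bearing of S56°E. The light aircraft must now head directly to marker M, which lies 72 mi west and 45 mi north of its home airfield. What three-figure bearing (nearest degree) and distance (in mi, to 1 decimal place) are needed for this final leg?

Leg 1 (S56°E, 78 mi): east 78 sin 124° = 64.66, north 78 cos 124° = -43.62
Current position: (64.66, -43.62). Target: (-72, 45). Remaining: Δeast = -136.66, Δnorth = 88.62.
Bearing = atan2(-136.66, 88.62) mod 360° = 302.96°; distance = √((-136.66)² + (88.62)²) = 162.881 mi.

303°, 162.9 mi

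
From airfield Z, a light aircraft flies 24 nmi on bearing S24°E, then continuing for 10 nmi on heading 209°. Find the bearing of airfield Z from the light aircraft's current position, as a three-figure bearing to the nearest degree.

Leg 1 (S24°E, 24 nmi): east 24 sin 156° = 9.76, north 24 cos 156° = -21.93
Leg 2 (209°, 10 nmi): east 10 sin 209° = -4.85, north 10 cos 209° = -8.75
Net displacement: 4.91 east, -30.67 north. Direction back to start is (-4.91, 30.67): bearing = atan2(-4.91, 30.67) mod 360° = 350.90° ≈ 351°.

351°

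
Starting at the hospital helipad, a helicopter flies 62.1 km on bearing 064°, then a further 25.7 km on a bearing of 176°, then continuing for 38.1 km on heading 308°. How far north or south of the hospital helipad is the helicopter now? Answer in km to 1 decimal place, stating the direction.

25.0 km north

Leg 1 (064°, 62.1 km): east 62.1 sin 64° = 55.82, north 62.1 cos 64° = 27.22
Leg 2 (176°, 25.7 km): east 25.7 sin 176° = 1.79, north 25.7 cos 176° = -25.64
Leg 3 (308°, 38.1 km): east 38.1 sin 308° = -30.02, north 38.1 cos 308° = 23.46
Net north component: 25.04 km.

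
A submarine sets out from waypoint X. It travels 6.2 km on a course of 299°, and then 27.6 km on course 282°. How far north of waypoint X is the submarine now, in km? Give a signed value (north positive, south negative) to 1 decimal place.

8.7 km

Leg 1 (299°, 6.2 km): east 6.2 sin 299° = -5.42, north 6.2 cos 299° = 3.01
Leg 2 (282°, 27.6 km): east 27.6 sin 282° = -27.00, north 27.6 cos 282° = 5.74
Net north component: 8.74 km.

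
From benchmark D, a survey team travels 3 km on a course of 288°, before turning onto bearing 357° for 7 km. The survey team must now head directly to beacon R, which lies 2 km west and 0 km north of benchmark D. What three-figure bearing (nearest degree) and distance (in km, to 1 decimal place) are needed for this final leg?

Leg 1 (288°, 3 km): east 3 sin 288° = -2.85, north 3 cos 288° = 0.93
Leg 2 (357°, 7 km): east 7 sin 357° = -0.37, north 7 cos 357° = 6.99
Current position: (-3.22, 7.92). Target: (-2, 0). Remaining: Δeast = 1.22, Δnorth = -7.92.
Bearing = atan2(1.22, -7.92) mod 360° = 171.24°; distance = √((1.22)² + (-7.92)²) = 8.011 km.

171°, 8.0 km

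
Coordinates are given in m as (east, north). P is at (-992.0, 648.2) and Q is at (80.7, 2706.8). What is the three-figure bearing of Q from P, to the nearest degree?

Δeast = 80.7 − -992.0 = 1072.70; Δnorth = 2706.8 − 648.2 = 2058.60.
Bearing = atan2(Δeast, Δnorth) mod 360° = 27.52° ≈ 028°.

028°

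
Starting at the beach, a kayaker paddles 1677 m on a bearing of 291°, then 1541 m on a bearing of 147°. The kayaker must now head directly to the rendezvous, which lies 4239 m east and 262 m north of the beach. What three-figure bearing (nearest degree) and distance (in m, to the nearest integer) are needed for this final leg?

079°, 5056 m

Leg 1 (291°, 1677 m): east 1677 sin 291° = -1565.61, north 1677 cos 291° = 600.98
Leg 2 (147°, 1541 m): east 1541 sin 147° = 839.29, north 1541 cos 147° = -1292.39
Current position: (-726.33, -691.41). Target: (4239, 262). Remaining: Δeast = 4965.33, Δnorth = 953.41.
Bearing = atan2(4965.33, 953.41) mod 360° = 79.13°; distance = √((4965.33)² + (953.41)²) = 5056.031 m.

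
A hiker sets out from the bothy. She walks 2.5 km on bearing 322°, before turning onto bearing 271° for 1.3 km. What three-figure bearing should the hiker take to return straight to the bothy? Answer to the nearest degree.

125°

Leg 1 (322°, 2.5 km): east 2.5 sin 322° = -1.54, north 2.5 cos 322° = 1.97
Leg 2 (271°, 1.3 km): east 1.3 sin 271° = -1.30, north 1.3 cos 271° = 0.02
Net displacement: -2.84 east, 1.99 north. Direction back to start is (2.84, -1.99): bearing = atan2(2.84, -1.99) mod 360° = 125.07° ≈ 125°.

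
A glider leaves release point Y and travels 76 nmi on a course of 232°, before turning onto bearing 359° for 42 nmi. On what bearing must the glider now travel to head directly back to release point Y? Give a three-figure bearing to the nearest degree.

Leg 1 (232°, 76 nmi): east 76 sin 232° = -59.89, north 76 cos 232° = -46.79
Leg 2 (359°, 42 nmi): east 42 sin 359° = -0.73, north 42 cos 359° = 41.99
Net displacement: -60.62 east, -4.80 north. Direction back to start is (60.62, 4.80): bearing = atan2(60.62, 4.80) mod 360° = 85.48° ≈ 085°.

085°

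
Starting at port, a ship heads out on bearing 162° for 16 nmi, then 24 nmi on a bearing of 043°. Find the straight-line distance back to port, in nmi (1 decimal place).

21.4 nmi

Leg 1 (162°, 16 nmi): east 16 sin 162° = 4.94, north 16 cos 162° = -15.22
Leg 2 (043°, 24 nmi): east 24 sin 43° = 16.37, north 24 cos 43° = 17.55
Net: 21.31 east, 2.34 north. Distance = √((21.31)² + (2.34)²) = 21.440 nmi.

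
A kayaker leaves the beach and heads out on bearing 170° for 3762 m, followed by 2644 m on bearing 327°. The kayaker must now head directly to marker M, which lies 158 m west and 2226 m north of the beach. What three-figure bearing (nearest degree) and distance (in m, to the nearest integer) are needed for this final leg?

Leg 1 (170°, 3762 m): east 3762 sin 170° = 653.26, north 3762 cos 170° = -3704.85
Leg 2 (327°, 2644 m): east 2644 sin 327° = -1440.03, north 2644 cos 327° = 2217.44
Current position: (-786.76, -1487.40). Target: (-158, 2226). Remaining: Δeast = 628.76, Δnorth = 3713.40.
Bearing = atan2(628.76, 3713.40) mod 360° = 9.61°; distance = √((628.76)² + (3713.40)²) = 3766.257 m.

010°, 3766 m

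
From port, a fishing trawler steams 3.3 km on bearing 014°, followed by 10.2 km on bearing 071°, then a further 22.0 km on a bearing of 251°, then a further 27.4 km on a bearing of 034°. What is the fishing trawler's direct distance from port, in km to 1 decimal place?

Leg 1 (014°, 3.3 km): east 3.3 sin 14° = 0.80, north 3.3 cos 14° = 3.20
Leg 2 (071°, 10.2 km): east 10.2 sin 71° = 9.64, north 10.2 cos 71° = 3.32
Leg 3 (251°, 22.0 km): east 22.0 sin 251° = -20.80, north 22.0 cos 251° = -7.16
Leg 4 (034°, 27.4 km): east 27.4 sin 34° = 15.32, north 27.4 cos 34° = 22.72
Net: 4.96 east, 22.08 north. Distance = √((4.96)² + (22.08)²) = 22.627 km.

22.6 km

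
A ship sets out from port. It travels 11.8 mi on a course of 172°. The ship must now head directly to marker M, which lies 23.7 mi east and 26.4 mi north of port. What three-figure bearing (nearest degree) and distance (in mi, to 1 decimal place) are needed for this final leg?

Leg 1 (172°, 11.8 mi): east 11.8 sin 172° = 1.64, north 11.8 cos 172° = -11.69
Current position: (1.64, -11.69). Target: (23.7, 26.4). Remaining: Δeast = 22.06, Δnorth = 38.09.
Bearing = atan2(22.06, 38.09) mod 360° = 30.08°; distance = √((22.06)² + (38.09)²) = 44.012 mi.

030°, 44.0 mi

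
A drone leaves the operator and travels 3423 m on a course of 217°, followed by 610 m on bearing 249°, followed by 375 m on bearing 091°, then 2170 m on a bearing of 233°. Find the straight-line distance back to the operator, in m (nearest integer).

5839 m

Leg 1 (217°, 3423 m): east 3423 sin 217° = -2060.01, north 3423 cos 217° = -2733.73
Leg 2 (249°, 610 m): east 610 sin 249° = -569.48, north 610 cos 249° = -218.60
Leg 3 (091°, 375 m): east 375 sin 91° = 374.94, north 375 cos 91° = -6.54
Leg 4 (233°, 2170 m): east 2170 sin 233° = -1733.04, north 2170 cos 233° = -1305.94
Net: -3987.59 east, -4264.82 north. Distance = √((-3987.59)² + (-4264.82)²) = 5838.627 m.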